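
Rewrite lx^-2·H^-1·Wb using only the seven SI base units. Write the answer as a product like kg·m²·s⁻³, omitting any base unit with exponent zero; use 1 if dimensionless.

m⁴·A·cd⁻²

lx = m⁻²·cd.
So lx⁻² = m⁴·cd⁻².
H = kg·m²·s⁻²·A⁻².
So H⁻¹ = kg⁻¹·m⁻²·s²·A².
Wb = kg·m²·s⁻²·A⁻¹.
Combining: lx⁻²·H⁻¹·Wb = (m⁴·cd⁻²) · (kg⁻¹·m⁻²·s²·A²) · (kg·m²·s⁻²·A⁻¹) = m⁴·A·cd⁻².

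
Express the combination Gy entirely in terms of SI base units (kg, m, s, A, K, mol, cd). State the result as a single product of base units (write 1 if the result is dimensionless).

Gy = m²·s⁻².

m²·s⁻²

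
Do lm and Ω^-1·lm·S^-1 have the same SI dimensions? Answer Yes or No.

Yes

Left side:
  lm = cd.
Right side:
  Ω = kg·m²·s⁻³·A⁻².
  So Ω⁻¹ = kg⁻¹·m⁻²·s³·A².
  lm = cd.
  S = kg⁻¹·m⁻²·s³·A².
  So S⁻¹ = kg·m²·s⁻³·A⁻².
  Combining: Ω⁻¹·lm·S⁻¹ = (kg⁻¹·m⁻²·s³·A²) · cd · (kg·m²·s⁻³·A⁻²) = cd.
Both reduce to cd.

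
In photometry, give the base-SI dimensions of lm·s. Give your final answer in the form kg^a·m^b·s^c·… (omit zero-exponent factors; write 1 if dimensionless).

lm = cd·sr = cd (luminous flux; sr is dimensionless).
Combining: lm·s = cd · s = s·cd.

s·cd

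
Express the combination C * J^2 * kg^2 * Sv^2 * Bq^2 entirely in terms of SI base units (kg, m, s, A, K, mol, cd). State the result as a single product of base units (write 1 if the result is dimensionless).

C = s·A.
J = kg·m²·s⁻².
So J² = kg²·m⁴·s⁻⁴.
Sv = m²·s⁻².
So Sv² = m⁴·s⁻⁴.
Bq = s⁻¹.
So Bq² = s⁻².
Combining: C·J²·kg²·Sv²·Bq² = (s·A) · (kg²·m⁴·s⁻⁴) · kg² · (m⁴·s⁻⁴) · s⁻² = kg⁴·m⁸·s⁻⁹·A.

kg⁴·m⁸·s⁻⁹·A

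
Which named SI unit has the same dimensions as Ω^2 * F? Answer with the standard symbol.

Ω = V/A (resistance = voltage per current),
    = kg·m²·s⁻³·A⁻².
So Ω² = kg²·m⁴·s⁻⁶·A⁻⁴.
F = C/V (capacitance = charge per voltage),
    = A·s/(kg·m²·s⁻³·A⁻¹) (substituting C and V),
    = kg⁻¹·m⁻²·s⁴·A².
Combining: Ω²·F = (kg²·m⁴·s⁻⁶·A⁻⁴) · (kg⁻¹·m⁻²·s⁴·A²) = kg·m²·s⁻²·A⁻².
kg·m²·s⁻²·A⁻² is the base-SI form of the henry.

H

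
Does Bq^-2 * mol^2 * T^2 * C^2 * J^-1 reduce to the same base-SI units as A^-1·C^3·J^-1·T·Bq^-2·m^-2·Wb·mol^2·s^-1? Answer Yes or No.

Left side:
  Bq = s⁻¹.
  So Bq⁻² = s².
  T = kg·s⁻²·A⁻¹.
  So T² = kg²·s⁻⁴·A⁻².
  C = s·A.
  So C² = s²·A².
  J = kg·m²·s⁻².
  So J⁻¹ = kg⁻¹·m⁻²·s².
  Combining: Bq⁻²·mol²·T²·C²·J⁻¹ = s² · mol² · (kg²·s⁻⁴·A⁻²) · (s²·A²) · (kg⁻¹·m⁻²·s²) = kg·m⁻²·s²·mol².
Right side:
  C = s·A.
  So C³ = s³·A³.
  J = kg·m²·s⁻².
  So J⁻¹ = kg⁻¹·m⁻²·s².
  T = kg·s⁻²·A⁻¹.
  Bq = s⁻¹.
  So Bq⁻² = s².
  Wb = kg·m²·s⁻²·A⁻¹.
  Combining: A⁻¹·C³·J⁻¹·T·Bq⁻²·m⁻²·Wb·mol²·s⁻¹ = A⁻¹ · (s³·A³) · (kg⁻¹·m⁻²·s²) · (kg·s⁻²·A⁻¹) · s² · m⁻² · (kg·m²·s⁻²·A⁻¹) · mol² · s⁻¹ = kg·m⁻²·s²·mol².
Both reduce to kg·m⁻²·s²·mol².

Yes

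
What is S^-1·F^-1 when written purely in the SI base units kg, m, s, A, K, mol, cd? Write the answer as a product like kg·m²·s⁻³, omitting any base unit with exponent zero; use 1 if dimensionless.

S = 1/Ω (conductance is reciprocal resistance),
    = kg⁻¹·m⁻²·s³·A².
So S⁻¹ = kg·m²·s⁻³·A⁻².
F = C/V (capacitance = charge per voltage),
    = A·s/(kg·m²·s⁻³·A⁻¹) (substituting C and V),
    = kg⁻¹·m⁻²·s⁴·A².
So F⁻¹ = kg·m²·s⁻⁴·A⁻².
Combining: S⁻¹·F⁻¹ = (kg·m²·s⁻³·A⁻²) · (kg·m²·s⁻⁴·A⁻²) = kg²·m⁴·s⁻⁷·A⁻⁴.

kg²·m⁴·s⁻⁷·A⁻⁴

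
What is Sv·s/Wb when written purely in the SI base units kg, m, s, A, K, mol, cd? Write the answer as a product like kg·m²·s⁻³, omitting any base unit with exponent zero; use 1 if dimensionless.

Sv = m²·s⁻².
Wb = kg·m²·s⁻²·A⁻¹.
So Wb⁻¹ = kg⁻¹·m⁻²·s²·A.
Combining: Sv·Wb⁻¹·s = (m²·s⁻²) · (kg⁻¹·m⁻²·s²·A) · s = kg⁻¹·s·A.

kg⁻¹·s·A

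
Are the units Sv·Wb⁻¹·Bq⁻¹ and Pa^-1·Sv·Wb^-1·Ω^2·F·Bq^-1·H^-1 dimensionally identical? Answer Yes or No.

No

Left side:
  Sv = J/kg (equivalent dose = energy per mass),
      = m²·s⁻².
  Wb = V·s (flux: a volt is a weber per second),
      = kg·m²·s⁻²·A⁻¹.
  So Wb⁻¹ = kg⁻¹·m⁻²·s²·A.
  Bq = 1/s = s⁻¹ (activity is decays per second).
  So Bq⁻¹ = s.
  Combining: Sv·Wb⁻¹·Bq⁻¹ = (m²·s⁻²) · (kg⁻¹·m⁻²·s²·A) · s = kg⁻¹·s·A.
Right side:
  Pa = N/m² (pressure = force per area),
      = kg·m⁻¹·s⁻².
  So Pa⁻¹ = kg⁻¹·m·s².
  Sv = J/kg (equivalent dose = energy per mass),
      = m²·s⁻².
  Wb = V·s (flux: a volt is a weber per second),
      = kg·m²·s⁻²·A⁻¹.
  So Wb⁻¹ = kg⁻¹·m⁻²·s²·A.
  Ω = V/A (resistance = voltage per current),
      = kg·m²·s⁻³·A⁻².
  So Ω² = kg²·m⁴·s⁻⁶·A⁻⁴.
  F = C/V (capacitance = charge per voltage),
      = A·s/(kg·m²·s⁻³·A⁻¹) (substituting C and V),
      = kg⁻¹·m⁻²·s⁴·A².
  Bq = 1/s = s⁻¹ (activity is decays per second).
  So Bq⁻¹ = s.
  H = Wb/A (inductance = flux per current),
      = kg·m²·s⁻²·A⁻².
  So H⁻¹ = kg⁻¹·m⁻²·s²·A².
  Combining: Pa⁻¹·Sv·Wb⁻¹·Ω²·F·Bq⁻¹·H⁻¹ = (kg⁻¹·m·s²) · (m²·s⁻²) · (kg⁻¹·m⁻²·s²·A) · (kg²·m⁴·s⁻⁶·A⁻⁴) · (kg⁻¹·m⁻²·s⁴·A²) · s · (kg⁻¹·m⁻²·s²·A²) = kg⁻²·m·s³·A.
Left is kg⁻¹·s·A; right is kg⁻²·m·s³·A — different.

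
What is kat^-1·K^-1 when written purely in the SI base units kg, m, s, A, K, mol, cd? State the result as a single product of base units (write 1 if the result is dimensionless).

kat = s⁻¹·mol.
So kat⁻¹ = s·mol⁻¹.
Combining: kat⁻¹·K⁻¹ = (s·mol⁻¹) · K⁻¹ = s·K⁻¹·mol⁻¹.

s·K⁻¹·mol⁻¹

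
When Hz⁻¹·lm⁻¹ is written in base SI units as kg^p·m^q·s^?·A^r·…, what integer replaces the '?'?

Hz = s⁻¹.
So Hz⁻¹ = s.
lm = cd.
So lm⁻¹ = cd⁻¹.
Combining: Hz⁻¹·lm⁻¹ = s · cd⁻¹ = s·cd⁻¹.
The exponent of s is 1.

1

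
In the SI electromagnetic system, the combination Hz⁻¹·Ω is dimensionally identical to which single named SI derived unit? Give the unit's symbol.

Hz = 1/s = s⁻¹ (frequency is cycles per second).
So Hz⁻¹ = s.
Ω = V/A (resistance = voltage per current),
    = kg·m²·s⁻³·A⁻².
Combining: Hz⁻¹·Ω = s · (kg·m²·s⁻³·A⁻²) = kg·m²·s⁻²·A⁻².
kg·m²·s⁻²·A⁻² is the base-SI form of the henry.

H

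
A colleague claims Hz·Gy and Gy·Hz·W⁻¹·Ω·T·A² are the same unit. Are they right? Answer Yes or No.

No

Left side:
  Hz = 1/s = s⁻¹ (frequency is cycles per second).
  Gy = J/kg (absorbed dose = energy per mass),
      = m²·s⁻².
  Combining: Hz·Gy = s⁻¹ · (m²·s⁻²) = m²·s⁻³.
Right side:
  Gy = J/kg (absorbed dose = energy per mass),
      = m²·s⁻².
  Hz = 1/s = s⁻¹ (frequency is cycles per second).
  W = J/s (power = energy per time),
      = kg·m²·s⁻³.
  So W⁻¹ = kg⁻¹·m⁻²·s³.
  Ω = V/A (resistance = voltage per current),
      = kg·m²·s⁻³·A⁻².
  T = Wb/m² (flux density = flux per area),
      = kg·s⁻²·A⁻¹.
  Combining: Gy·Hz·W⁻¹·Ω·T·A² = (m²·s⁻²) · s⁻¹ · (kg⁻¹·m⁻²·s³) · (kg·m²·s⁻³·A⁻²) · (kg·s⁻²·A⁻¹) · A² = kg·m²·s⁻⁵·A⁻¹.
Left is m²·s⁻³; right is kg·m²·s⁻⁵·A⁻¹ — different.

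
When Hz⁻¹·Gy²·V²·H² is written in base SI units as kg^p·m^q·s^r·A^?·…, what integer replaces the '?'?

-6

Hz = s⁻¹.
So Hz⁻¹ = s.
Gy = m²·s⁻².
So Gy² = m⁴·s⁻⁴.
V = kg·m²·s⁻³·A⁻¹.
So V² = kg²·m⁴·s⁻⁶·A⁻².
H = kg·m²·s⁻²·A⁻².
So H² = kg²·m⁴·s⁻⁴·A⁻⁴.
Combining: Hz⁻¹·Gy²·V²·H² = s · (m⁴·s⁻⁴) · (kg²·m⁴·s⁻⁶·A⁻²) · (kg²·m⁴·s⁻⁴·A⁻⁴) = kg⁴·m¹²·s⁻¹³·A⁻⁶.
The exponent of A is -6.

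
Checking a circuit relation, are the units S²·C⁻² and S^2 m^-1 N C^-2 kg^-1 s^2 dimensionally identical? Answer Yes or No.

Yes

Left side:
  S = kg⁻¹·m⁻²·s³·A².
  So S² = kg⁻²·m⁻⁴·s⁶·A⁴.
  C = s·A.
  So C⁻² = s⁻²·A⁻².
  Combining: S²·C⁻² = (kg⁻²·m⁻⁴·s⁶·A⁴) · (s⁻²·A⁻²) = kg⁻²·m⁻⁴·s⁴·A².
Right side:
  S = 1/Ω (conductance is reciprocal resistance),
      = kg⁻¹·m⁻²·s³·A².
  So S² = kg⁻²·m⁻⁴·s⁶·A⁴.
  N = kg·m/s² = kg·m·s⁻² (force = mass × acceleration).
  C = A·s = s·A (charge = current × time).
  So C⁻² = s⁻²·A⁻².
  Combining: S²·m⁻¹·N·C⁻²·kg⁻¹·s² = (kg⁻²·m⁻⁴·s⁶·A⁴) · m⁻¹ · (kg·m·s⁻²) · (s⁻²·A⁻²) · kg⁻¹ · s² = kg⁻²·m⁻⁴·s⁴·A².
Both reduce to kg⁻²·m⁻⁴·s⁴·A².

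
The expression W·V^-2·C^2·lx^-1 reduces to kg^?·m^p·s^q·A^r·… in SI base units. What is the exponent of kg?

W = J/s (power = energy per time),
    = kg·m²·s⁻³.
V = W/A (potential = power per current),
    = kg·m²·s⁻³·A⁻¹.
So V⁻² = kg⁻²·m⁻⁴·s⁶·A².
C = A·s = s·A (charge = current × time).
So C² = s²·A².
lx = lm/m² (illuminance = luminous flux per area),
    = m⁻²·cd.
So lx⁻¹ = m²·cd⁻¹.
Combining: W·V⁻²·C²·lx⁻¹ = (kg·m²·s⁻³) · (kg⁻²·m⁻⁴·s⁶·A²) · (s²·A²) · (m²·cd⁻¹) = kg⁻¹·s⁵·A⁴·cd⁻¹.
The exponent of kg is -1.

-1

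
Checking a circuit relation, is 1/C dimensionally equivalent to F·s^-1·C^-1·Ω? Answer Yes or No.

Left side:
  C = s·A.
  So C⁻¹ = s⁻¹·A⁻¹.
Right side:
  F = C/V (capacitance = charge per voltage),
      = A·s/(kg·m²·s⁻³·A⁻¹) (substituting C and V),
      = kg⁻¹·m⁻²·s⁴·A².
  C = A·s = s·A (charge = current × time).
  So C⁻¹ = s⁻¹·A⁻¹.
  Ω = V/A (resistance = voltage per current),
      = kg·m²·s⁻³·A⁻².
  Combining: F·s⁻¹·C⁻¹·Ω = (kg⁻¹·m⁻²·s⁴·A²) · s⁻¹ · (s⁻¹·A⁻¹) · (kg·m²·s⁻³·A⁻²) = s⁻¹·A⁻¹.
Both reduce to s⁻¹·A⁻¹.

Yes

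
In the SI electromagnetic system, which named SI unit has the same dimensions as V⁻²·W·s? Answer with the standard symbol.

F

V = W/A (potential = power per current),
    = kg·m²·s⁻³·A⁻¹.
So V⁻² = kg⁻²·m⁻⁴·s⁶·A².
W = J/s (power = energy per time),
    = kg·m²·s⁻³.
Combining: V⁻²·W·s = (kg⁻²·m⁻⁴·s⁶·A²) · (kg·m²·s⁻³) · s = kg⁻¹·m⁻²·s⁴·A².
kg⁻¹·m⁻²·s⁴·A² is the base-SI form of the farad.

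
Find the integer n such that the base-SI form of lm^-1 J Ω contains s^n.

-5

lm = cd·sr = cd (luminous flux; sr is dimensionless).
So lm⁻¹ = cd⁻¹.
J = N·m (work = force × distance),
    = kg·m²·s⁻².
Ω = V/A (resistance = voltage per current),
    = kg·m²·s⁻³·A⁻².
Combining: lm⁻¹·J·Ω = cd⁻¹ · (kg·m²·s⁻²) · (kg·m²·s⁻³·A⁻²) = kg²·m⁴·s⁻⁵·A⁻²·cd⁻¹.
The exponent of s is -5.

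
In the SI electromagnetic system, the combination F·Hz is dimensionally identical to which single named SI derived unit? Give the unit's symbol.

S

F = kg⁻¹·m⁻²·s⁴·A².
Hz = s⁻¹.
Combining: F·Hz = (kg⁻¹·m⁻²·s⁴·A²) · s⁻¹ = kg⁻¹·m⁻²·s³·A².
kg⁻¹·m⁻²·s³·A² is the base-SI form of the siemens.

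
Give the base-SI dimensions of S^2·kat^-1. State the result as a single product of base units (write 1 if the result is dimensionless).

kg⁻²·m⁻⁴·s⁷·A⁴·mol⁻¹

S = 1/Ω (conductance is reciprocal resistance),
    = kg⁻¹·m⁻²·s³·A².
So S² = kg⁻²·m⁻⁴·s⁶·A⁴.
kat = mol/s = s⁻¹·mol (catalytic activity).
So kat⁻¹ = s·mol⁻¹.
Combining: S²·kat⁻¹ = (kg⁻²·m⁻⁴·s⁶·A⁴) · (s·mol⁻¹) = kg⁻²·m⁻⁴·s⁷·A⁴·mol⁻¹.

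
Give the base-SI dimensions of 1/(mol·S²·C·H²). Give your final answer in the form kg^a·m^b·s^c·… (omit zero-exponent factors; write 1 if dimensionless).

s⁻³·A⁻¹·mol⁻¹

S = kg⁻¹·m⁻²·s³·A².
So S⁻² = kg²·m⁴·s⁻⁶·A⁻⁴.
C = s·A.
So C⁻¹ = s⁻¹·A⁻¹.
H = kg·m²·s⁻²·A⁻².
So H⁻² = kg⁻²·m⁻⁴·s⁴·A⁴.
Combining: mol⁻¹·S⁻²·C⁻¹·H⁻² = mol⁻¹ · (kg²·m⁴·s⁻⁶·A⁻⁴) · (s⁻¹·A⁻¹) · (kg⁻²·m⁻⁴·s⁴·A⁴) = s⁻³·A⁻¹·mol⁻¹.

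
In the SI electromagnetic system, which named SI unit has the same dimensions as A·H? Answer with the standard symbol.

Wb

H = Wb/A (inductance = flux per current),
    = kg·m²·s⁻²·A⁻².
Combining: A·H = A · (kg·m²·s⁻²·A⁻²) = kg·m²·s⁻²·A⁻¹.
kg·m²·s⁻²·A⁻¹ is the base-SI form of the weber.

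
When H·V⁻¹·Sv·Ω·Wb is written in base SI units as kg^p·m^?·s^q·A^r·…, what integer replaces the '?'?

6

H = Wb/A (inductance = flux per current),
    = kg·m²·s⁻²·A⁻².
V = W/A (potential = power per current),
    = kg·m²·s⁻³·A⁻¹.
So V⁻¹ = kg⁻¹·m⁻²·s³·A.
Sv = J/kg (equivalent dose = energy per mass),
    = m²·s⁻².
Ω = V/A (resistance = voltage per current),
    = kg·m²·s⁻³·A⁻².
Wb = V·s (flux: a volt is a weber per second),
    = kg·m²·s⁻²·A⁻¹.
Combining: H·V⁻¹·Sv·Ω·Wb = (kg·m²·s⁻²·A⁻²) · (kg⁻¹·m⁻²·s³·A) · (m²·s⁻²) · (kg·m²·s⁻³·A⁻²) · (kg·m²·s⁻²·A⁻¹) = kg²·m⁶·s⁻⁶·A⁻⁴.
The exponent of m is 6.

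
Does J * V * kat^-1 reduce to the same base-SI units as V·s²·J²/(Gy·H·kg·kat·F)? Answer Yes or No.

Left side:
  J = N·m (work = force × distance),
      = kg·m²·s⁻².
  V = W/A (potential = power per current),
      = kg·m²·s⁻³·A⁻¹.
  kat = mol/s = s⁻¹·mol (catalytic activity).
  So kat⁻¹ = s·mol⁻¹.
  Combining: J·V·kat⁻¹ = (kg·m²·s⁻²) · (kg·m²·s⁻³·A⁻¹) · (s·mol⁻¹) = kg²·m⁴·s⁻⁴·A⁻¹·mol⁻¹.
Right side:
  Gy = J/kg (absorbed dose = energy per mass),
      = m²·s⁻².
  So Gy⁻¹ = m⁻²·s².
  H = Wb/A (inductance = flux per current),
      = kg·m²·s⁻²·A⁻².
  So H⁻¹ = kg⁻¹·m⁻²·s²·A².
  V = W/A (potential = power per current),
      = kg·m²·s⁻³·A⁻¹.
  kat = mol/s = s⁻¹·mol (catalytic activity).
  So kat⁻¹ = s·mol⁻¹.
  F = C/V (capacitance = charge per voltage),
      = A·s/(kg·m²·s⁻³·A⁻¹) (substituting C and V),
      = kg⁻¹·m⁻²·s⁴·A².
  So F⁻¹ = kg·m²·s⁻⁴·A⁻².
  J = N·m (work = force × distance),
      = kg·m²·s⁻².
  So J² = kg²·m⁴·s⁻⁴.
  Combining: Gy⁻¹·H⁻¹·kg⁻¹·V·s²·kat⁻¹·F⁻¹·J² = (m⁻²·s²) · (kg⁻¹·m⁻²·s²·A²) · kg⁻¹ · (kg·m²·s⁻³·A⁻¹) · s² · (s·mol⁻¹) · (kg·m²·s⁻⁴·A⁻²) · (kg²·m⁴·s⁻⁴) = kg²·m⁴·s⁻⁴·A⁻¹·mol⁻¹.
Both reduce to kg²·m⁴·s⁻⁴·A⁻¹·mol⁻¹.

Yes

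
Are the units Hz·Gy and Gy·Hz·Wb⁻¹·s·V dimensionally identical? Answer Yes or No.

Yes

Left side:
  Hz = 1/s = s⁻¹ (frequency is cycles per second).
  Gy = J/kg (absorbed dose = energy per mass),
      = m²·s⁻².
  Combining: Hz·Gy = s⁻¹ · (m²·s⁻²) = m²·s⁻³.
Right side:
  Gy = m²·s⁻².
  Hz = s⁻¹.
  Wb = kg·m²·s⁻²·A⁻¹.
  So Wb⁻¹ = kg⁻¹·m⁻²·s²·A.
  V = kg·m²·s⁻³·A⁻¹.
  Combining: Gy·Hz·Wb⁻¹·s·V = (m²·s⁻²) · s⁻¹ · (kg⁻¹·m⁻²·s²·A) · s · (kg·m²·s⁻³·A⁻¹) = m²·s⁻³.
Both reduce to m²·s⁻³.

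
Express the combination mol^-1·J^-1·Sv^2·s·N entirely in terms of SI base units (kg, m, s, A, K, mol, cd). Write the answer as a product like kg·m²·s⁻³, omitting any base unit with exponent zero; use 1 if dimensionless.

J = N·m (work = force × distance),
    = kg·m²·s⁻².
So J⁻¹ = kg⁻¹·m⁻²·s².
Sv = J/kg (equivalent dose = energy per mass),
    = m²·s⁻².
So Sv² = m⁴·s⁻⁴.
N = kg·m/s² = kg·m·s⁻² (force = mass × acceleration).
Combining: mol⁻¹·J⁻¹·Sv²·s·N = mol⁻¹ · (kg⁻¹·m⁻²·s²) · (m⁴·s⁻⁴) · s · (kg·m·s⁻²) = m³·s⁻³·mol⁻¹.

m³·s⁻³·mol⁻¹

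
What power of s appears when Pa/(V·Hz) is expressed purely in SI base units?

V = W/A (potential = power per current),
    = kg·m²·s⁻³·A⁻¹.
So V⁻¹ = kg⁻¹·m⁻²·s³·A.
Hz = 1/s = s⁻¹ (frequency is cycles per second).
So Hz⁻¹ = s.
Pa = N/m² (pressure = force per area),
    = kg·m⁻¹·s⁻².
Combining: V⁻¹·Hz⁻¹·Pa = (kg⁻¹·m⁻²·s³·A) · s · (kg·m⁻¹·s⁻²) = m⁻³·s²·A.
The exponent of s is 2.

2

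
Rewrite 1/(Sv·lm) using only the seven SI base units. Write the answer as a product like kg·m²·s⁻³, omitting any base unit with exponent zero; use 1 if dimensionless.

m⁻²·s²·cd⁻¹

Sv = J/kg (equivalent dose = energy per mass),
    = m²·s⁻².
So Sv⁻¹ = m⁻²·s².
lm = cd·sr = cd (luminous flux; sr is dimensionless).
So lm⁻¹ = cd⁻¹.
Combining: Sv⁻¹·lm⁻¹ = (m⁻²·s²) · cd⁻¹ = m⁻²·s²·cd⁻¹.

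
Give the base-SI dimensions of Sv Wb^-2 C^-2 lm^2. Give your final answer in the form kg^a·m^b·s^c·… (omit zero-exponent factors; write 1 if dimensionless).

kg⁻²·m⁻²·cd²

Sv = m²·s⁻².
Wb = kg·m²·s⁻²·A⁻¹.
So Wb⁻² = kg⁻²·m⁻⁴·s⁴·A².
C = s·A.
So C⁻² = s⁻²·A⁻².
lm = cd.
So lm² = cd².
Combining: Sv·Wb⁻²·C⁻²·lm² = (m²·s⁻²) · (kg⁻²·m⁻⁴·s⁴·A²) · (s⁻²·A⁻²) · cd² = kg⁻²·m⁻²·cd².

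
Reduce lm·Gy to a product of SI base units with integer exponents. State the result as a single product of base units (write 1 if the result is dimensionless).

lm = cd.
Gy = m²·s⁻².
Combining: lm·Gy = cd · (m²·s⁻²) = m²·s⁻²·cd.

m²·s⁻²·cd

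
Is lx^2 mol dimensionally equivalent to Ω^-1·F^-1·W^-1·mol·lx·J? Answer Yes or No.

No

Left side:
  lx = m⁻²·cd.
  So lx² = m⁻⁴·cd².
  Combining: lx²·mol = (m⁻⁴·cd²) · mol = m⁻⁴·mol·cd².
Right side:
  Ω = V/A (resistance = voltage per current),
      = kg·m²·s⁻³·A⁻².
  So Ω⁻¹ = kg⁻¹·m⁻²·s³·A².
  F = C/V (capacitance = charge per voltage),
      = A·s/(kg·m²·s⁻³·A⁻¹) (substituting C and V),
      = kg⁻¹·m⁻²·s⁴·A².
  So F⁻¹ = kg·m²·s⁻⁴·A⁻².
  W = J/s (power = energy per time),
      = kg·m²·s⁻³.
  So W⁻¹ = kg⁻¹·m⁻²·s³.
  lx = lm/m² (illuminance = luminous flux per area),
      = m⁻²·cd.
  J = N·m (work = force × distance),
      = kg·m²·s⁻².
  Combining: Ω⁻¹·F⁻¹·W⁻¹·mol·lx·J = (kg⁻¹·m⁻²·s³·A²) · (kg·m²·s⁻⁴·A⁻²) · (kg⁻¹·m⁻²·s³) · mol · (m⁻²·cd) · (kg·m²·s⁻²) = m⁻²·mol·cd.
Left is m⁻⁴·mol·cd²; right is m⁻²·mol·cd — different.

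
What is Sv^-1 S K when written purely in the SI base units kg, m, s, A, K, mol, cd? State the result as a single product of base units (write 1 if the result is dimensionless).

kg⁻¹·m⁻⁴·s⁵·A²·K

Sv = J/kg (equivalent dose = energy per mass),
    = m²·s⁻².
So Sv⁻¹ = m⁻²·s².
S = 1/Ω (conductance is reciprocal resistance),
    = kg⁻¹·m⁻²·s³·A².
Combining: Sv⁻¹·S·K = (m⁻²·s²) · (kg⁻¹·m⁻²·s³·A²) · K = kg⁻¹·m⁻⁴·s⁵·A²·K.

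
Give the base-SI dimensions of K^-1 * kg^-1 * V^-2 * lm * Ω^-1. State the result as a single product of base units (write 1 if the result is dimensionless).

kg⁻⁴·m⁻⁶·s⁹·A⁴·K⁻¹·cd

V = kg·m²·s⁻³·A⁻¹.
So V⁻² = kg⁻²·m⁻⁴·s⁶·A².
lm = cd.
Ω = kg·m²·s⁻³·A⁻².
So Ω⁻¹ = kg⁻¹·m⁻²·s³·A².
Combining: K⁻¹·kg⁻¹·V⁻²·lm·Ω⁻¹ = K⁻¹ · kg⁻¹ · (kg⁻²·m⁻⁴·s⁶·A²) · cd · (kg⁻¹·m⁻²·s³·A²) = kg⁻⁴·m⁻⁶·s⁹·A⁴·K⁻¹·cd.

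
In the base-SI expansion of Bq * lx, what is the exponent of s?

-1

Bq = s⁻¹.
lx = m⁻²·cd.
Combining: Bq·lx = s⁻¹ · (m⁻²·cd) = m⁻²·s⁻¹·cd.
The exponent of s is -1.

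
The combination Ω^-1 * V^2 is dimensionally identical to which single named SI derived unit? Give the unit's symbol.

W

Ω = V/A (resistance = voltage per current),
    = kg·m²·s⁻³·A⁻².
So Ω⁻¹ = kg⁻¹·m⁻²·s³·A².
V = W/A (potential = power per current),
    = kg·m²·s⁻³·A⁻¹.
So V² = kg²·m⁴·s⁻⁶·A⁻².
Combining: Ω⁻¹·V² = (kg⁻¹·m⁻²·s³·A²) · (kg²·m⁴·s⁻⁶·A⁻²) = kg·m²·s⁻³.
kg·m²·s⁻³ is the base-SI form of the watt.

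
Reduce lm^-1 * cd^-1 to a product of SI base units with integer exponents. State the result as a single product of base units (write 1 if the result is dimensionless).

cd⁻²

lm = cd·sr = cd (luminous flux; sr is dimensionless).
So lm⁻¹ = cd⁻¹.
Combining: lm⁻¹·cd⁻¹ = cd⁻¹ · cd⁻¹ = cd⁻².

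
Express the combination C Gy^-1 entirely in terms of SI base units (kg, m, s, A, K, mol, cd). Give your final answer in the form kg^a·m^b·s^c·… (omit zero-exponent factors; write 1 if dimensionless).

m⁻²·s³·A

C = A·s = s·A (charge = current × time).
Gy = J/kg (absorbed dose = energy per mass),
    = m²·s⁻².
So Gy⁻¹ = m⁻²·s².
Combining: C·Gy⁻¹ = (s·A) · (m⁻²·s²) = m⁻²·s³·A.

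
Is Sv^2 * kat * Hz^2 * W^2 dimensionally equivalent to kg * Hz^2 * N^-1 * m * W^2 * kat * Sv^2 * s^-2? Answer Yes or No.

Yes

Left side:
  Sv = m²·s⁻².
  So Sv² = m⁴·s⁻⁴.
  kat = s⁻¹·mol.
  Hz = s⁻¹.
  So Hz² = s⁻².
  W = kg·m²·s⁻³.
  So W² = kg²·m⁴·s⁻⁶.
  Combining: Sv²·kat·Hz²·W² = (m⁴·s⁻⁴) · (s⁻¹·mol) · s⁻² · (kg²·m⁴·s⁻⁶) = kg²·m⁸·s⁻¹³·mol.
Right side:
  Hz = s⁻¹.
  So Hz² = s⁻².
  N = kg·m·s⁻².
  So N⁻¹ = kg⁻¹·m⁻¹·s².
  W = kg·m²·s⁻³.
  So W² = kg²·m⁴·s⁻⁶.
  kat = s⁻¹·mol.
  Sv = m²·s⁻².
  So Sv² = m⁴·s⁻⁴.
  Combining: kg·Hz²·N⁻¹·m·W²·kat·Sv²·s⁻² = kg · s⁻² · (kg⁻¹·m⁻¹·s²) · m · (kg²·m⁴·s⁻⁶) · (s⁻¹·mol) · (m⁴·s⁻⁴) · s⁻² = kg²·m⁸·s⁻¹³·mol.
Both reduce to kg²·m⁸·s⁻¹³·mol.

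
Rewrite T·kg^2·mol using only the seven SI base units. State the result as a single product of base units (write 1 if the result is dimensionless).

T = Wb/m² (flux density = flux per area),
    = kg·s⁻²·A⁻¹.
Combining: T·kg²·mol = (kg·s⁻²·A⁻¹) · kg² · mol = kg³·s⁻²·A⁻¹·mol.

kg³·s⁻²·A⁻¹·mol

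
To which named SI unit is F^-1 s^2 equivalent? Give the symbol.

F = kg⁻¹·m⁻²·s⁴·A².
So F⁻¹ = kg·m²·s⁻⁴·A⁻².
Combining: F⁻¹·s² = (kg·m²·s⁻⁴·A⁻²) · s² = kg·m²·s⁻²·A⁻².
kg·m²·s⁻²·A⁻² is the base-SI form of the henry.

H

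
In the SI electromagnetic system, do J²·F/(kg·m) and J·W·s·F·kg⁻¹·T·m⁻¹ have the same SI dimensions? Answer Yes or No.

No

Left side:
  J = kg·m²·s⁻².
  So J² = kg²·m⁴·s⁻⁴.
  F = kg⁻¹·m⁻²·s⁴·A².
  Combining: kg⁻¹·m⁻¹·J²·F = kg⁻¹ · m⁻¹ · (kg²·m⁴·s⁻⁴) · (kg⁻¹·m⁻²·s⁴·A²) = m·A².
Right side:
  J = kg·m²·s⁻².
  W = kg·m²·s⁻³.
  F = kg⁻¹·m⁻²·s⁴·A².
  T = kg·s⁻²·A⁻¹.
  Combining: J·W·s·F·kg⁻¹·T·m⁻¹ = (kg·m²·s⁻²) · (kg·m²·s⁻³) · s · (kg⁻¹·m⁻²·s⁴·A²) · kg⁻¹ · (kg·s⁻²·A⁻¹) · m⁻¹ = kg·m·s⁻²·A.
Left is m·A²; right is kg·m·s⁻²·A — different.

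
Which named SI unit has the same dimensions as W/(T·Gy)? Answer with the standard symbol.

C

T = Wb/m² (flux density = flux per area),
    = kg·s⁻²·A⁻¹.
So T⁻¹ = kg⁻¹·s²·A.
W = J/s (power = energy per time),
    = kg·m²·s⁻³.
Gy = J/kg (absorbed dose = energy per mass),
    = m²·s⁻².
So Gy⁻¹ = m⁻²·s².
Combining: T⁻¹·W·Gy⁻¹ = (kg⁻¹·s²·A) · (kg·m²·s⁻³) · (m⁻²·s²) = s·A.
s·A is the base-SI form of the coulomb.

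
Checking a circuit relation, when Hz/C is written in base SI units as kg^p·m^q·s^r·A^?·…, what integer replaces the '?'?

Hz = 1/s = s⁻¹ (frequency is cycles per second).
C = A·s = s·A (charge = current × time).
So C⁻¹ = s⁻¹·A⁻¹.
Combining: Hz·C⁻¹ = s⁻¹ · (s⁻¹·A⁻¹) = s⁻²·A⁻¹.
The exponent of A is -1.

-1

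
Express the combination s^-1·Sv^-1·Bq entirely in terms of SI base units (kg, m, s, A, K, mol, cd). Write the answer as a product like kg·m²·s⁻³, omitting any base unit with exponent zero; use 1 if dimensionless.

Sv = m²·s⁻².
So Sv⁻¹ = m⁻²·s².
Bq = s⁻¹.
Combining: s⁻¹·Sv⁻¹·Bq = s⁻¹ · (m⁻²·s²) · s⁻¹ = m⁻².

m⁻²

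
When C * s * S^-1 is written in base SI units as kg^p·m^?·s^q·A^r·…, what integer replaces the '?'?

2

C = s·A.
S = kg⁻¹·m⁻²·s³·A².
So S⁻¹ = kg·m²·s⁻³·A⁻².
Combining: C·s·S⁻¹ = (s·A) · s · (kg·m²·s⁻³·A⁻²) = kg·m²·s⁻¹·A⁻¹.
The exponent of m is 2.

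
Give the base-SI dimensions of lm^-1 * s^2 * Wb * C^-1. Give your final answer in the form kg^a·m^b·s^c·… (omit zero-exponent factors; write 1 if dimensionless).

kg·m²·s⁻¹·A⁻²·cd⁻¹

lm = cd.
So lm⁻¹ = cd⁻¹.
Wb = kg·m²·s⁻²·A⁻¹.
C = s·A.
So C⁻¹ = s⁻¹·A⁻¹.
Combining: lm⁻¹·s²·Wb·C⁻¹ = cd⁻¹ · s² · (kg·m²·s⁻²·A⁻¹) · (s⁻¹·A⁻¹) = kg·m²·s⁻¹·A⁻²·cd⁻¹.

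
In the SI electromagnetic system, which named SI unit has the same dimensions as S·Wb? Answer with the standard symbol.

S = kg⁻¹·m⁻²·s³·A².
Wb = kg·m²·s⁻²·A⁻¹.
Combining: S·Wb = (kg⁻¹·m⁻²·s³·A²) · (kg·m²·s⁻²·A⁻¹) = s·A.
s·A is the base-SI form of the coulomb.

C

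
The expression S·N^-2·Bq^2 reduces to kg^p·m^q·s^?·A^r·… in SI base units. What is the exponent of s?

5

S = 1/Ω (conductance is reciprocal resistance),
    = kg⁻¹·m⁻²·s³·A².
N = kg·m/s² = kg·m·s⁻² (force = mass × acceleration).
So N⁻² = kg⁻²·m⁻²·s⁴.
Bq = 1/s = s⁻¹ (activity is decays per second).
So Bq² = s⁻².
Combining: S·N⁻²·Bq² = (kg⁻¹·m⁻²·s³·A²) · (kg⁻²·m⁻²·s⁴) · s⁻² = kg⁻³·m⁻⁴·s⁵·A².
The exponent of s is 5.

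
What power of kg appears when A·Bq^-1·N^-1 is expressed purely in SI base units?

Bq = 1/s = s⁻¹ (activity is decays per second).
So Bq⁻¹ = s.
N = kg·m/s² = kg·m·s⁻² (force = mass × acceleration).
So N⁻¹ = kg⁻¹·m⁻¹·s².
Combining: A·Bq⁻¹·N⁻¹ = A · s · (kg⁻¹·m⁻¹·s²) = kg⁻¹·m⁻¹·s³·A.
The exponent of kg is -1.

-1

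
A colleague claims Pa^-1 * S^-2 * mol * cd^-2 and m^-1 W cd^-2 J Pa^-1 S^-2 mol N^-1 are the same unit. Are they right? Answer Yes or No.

No

Left side:
  Pa = N/m² (pressure = force per area),
      = kg·m⁻¹·s⁻².
  So Pa⁻¹ = kg⁻¹·m·s².
  S = 1/Ω (conductance is reciprocal resistance),
      = kg⁻¹·m⁻²·s³·A².
  So S⁻² = kg²·m⁴·s⁻⁶·A⁻⁴.
  Combining: Pa⁻¹·S⁻²·mol·cd⁻² = (kg⁻¹·m·s²) · (kg²·m⁴·s⁻⁶·A⁻⁴) · mol · cd⁻² = kg·m⁵·s⁻⁴·A⁻⁴·mol·cd⁻².
Right side:
  W = kg·m²·s⁻³.
  J = kg·m²·s⁻².
  Pa = kg·m⁻¹·s⁻².
  So Pa⁻¹ = kg⁻¹·m·s².
  S = kg⁻¹·m⁻²·s³·A².
  So S⁻² = kg²·m⁴·s⁻⁶·A⁻⁴.
  N = kg·m·s⁻².
  So N⁻¹ = kg⁻¹·m⁻¹·s².
  Combining: m⁻¹·W·cd⁻²·J·Pa⁻¹·S⁻²·mol·N⁻¹ = m⁻¹ · (kg·m²·s⁻³) · cd⁻² · (kg·m²·s⁻²) · (kg⁻¹·m·s²) · (kg²·m⁴·s⁻⁶·A⁻⁴) · mol · (kg⁻¹·m⁻¹·s²) = kg²·m⁷·s⁻⁷·A⁻⁴·mol·cd⁻².
Left is kg·m⁵·s⁻⁴·A⁻⁴·mol·cd⁻²; right is kg²·m⁷·s⁻⁷·A⁻⁴·mol·cd⁻² — different.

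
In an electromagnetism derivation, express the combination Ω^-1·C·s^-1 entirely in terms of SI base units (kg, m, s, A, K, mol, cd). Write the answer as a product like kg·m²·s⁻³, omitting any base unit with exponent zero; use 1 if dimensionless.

kg⁻¹·m⁻²·s³·A³

Ω = V/A (resistance = voltage per current),
    = kg·m²·s⁻³·A⁻².
So Ω⁻¹ = kg⁻¹·m⁻²·s³·A².
C = A·s = s·A (charge = current × time).
Combining: Ω⁻¹·C·s⁻¹ = (kg⁻¹·m⁻²·s³·A²) · (s·A) · s⁻¹ = kg⁻¹·m⁻²·s³·A³.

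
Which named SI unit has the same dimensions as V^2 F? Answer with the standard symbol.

V = kg·m²·s⁻³·A⁻¹.
So V² = kg²·m⁴·s⁻⁶·A⁻².
F = kg⁻¹·m⁻²·s⁴·A².
Combining: V²·F = (kg²·m⁴·s⁻⁶·A⁻²) · (kg⁻¹·m⁻²·s⁴·A²) = kg·m²·s⁻².
kg·m²·s⁻² is the base-SI form of the joule.

J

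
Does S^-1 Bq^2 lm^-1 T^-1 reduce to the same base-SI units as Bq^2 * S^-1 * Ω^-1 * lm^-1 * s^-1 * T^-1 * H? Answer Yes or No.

Left side:
  S = 1/Ω (conductance is reciprocal resistance),
      = kg⁻¹·m⁻²·s³·A².
  So S⁻¹ = kg·m²·s⁻³·A⁻².
  Bq = 1/s = s⁻¹ (activity is decays per second).
  So Bq² = s⁻².
  lm = cd·sr = cd (luminous flux; sr is dimensionless).
  So lm⁻¹ = cd⁻¹.
  T = Wb/m² (flux density = flux per area),
      = kg·s⁻²·A⁻¹.
  So T⁻¹ = kg⁻¹·s²·A.
  Combining: S⁻¹·Bq²·lm⁻¹·T⁻¹ = (kg·m²·s⁻³·A⁻²) · s⁻² · cd⁻¹ · (kg⁻¹·s²·A) = m²·s⁻³·A⁻¹·cd⁻¹.
Right side:
  Bq = s⁻¹.
  So Bq² = s⁻².
  S = kg⁻¹·m⁻²·s³·A².
  So S⁻¹ = kg·m²·s⁻³·A⁻².
  Ω = kg·m²·s⁻³·A⁻².
  So Ω⁻¹ = kg⁻¹·m⁻²·s³·A².
  lm = cd.
  So lm⁻¹ = cd⁻¹.
  T = kg·s⁻²·A⁻¹.
  So T⁻¹ = kg⁻¹·s²·A.
  H = kg·m²·s⁻²·A⁻².
  Combining: Bq²·S⁻¹·Ω⁻¹·lm⁻¹·s⁻¹·T⁻¹·H = s⁻² · (kg·m²·s⁻³·A⁻²) · (kg⁻¹·m⁻²·s³·A²) · cd⁻¹ · s⁻¹ · (kg⁻¹·s²·A) · (kg·m²·s⁻²·A⁻²) = m²·s⁻³·A⁻¹·cd⁻¹.
Both reduce to m²·s⁻³·A⁻¹·cd⁻¹.

Yes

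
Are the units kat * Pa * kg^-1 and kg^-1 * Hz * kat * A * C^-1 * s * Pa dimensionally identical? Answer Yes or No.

Left side:
  kat = s⁻¹·mol.
  Pa = kg·m⁻¹·s⁻².
  Combining: kat·Pa·kg⁻¹ = (s⁻¹·mol) · (kg·m⁻¹·s⁻²) · kg⁻¹ = m⁻¹·s⁻³·mol.
Right side:
  Hz = s⁻¹.
  kat = s⁻¹·mol.
  C = s·A.
  So C⁻¹ = s⁻¹·A⁻¹.
  Pa = kg·m⁻¹·s⁻².
  Combining: kg⁻¹·Hz·kat·A·C⁻¹·s·Pa = kg⁻¹ · s⁻¹ · (s⁻¹·mol) · A · (s⁻¹·A⁻¹) · s · (kg·m⁻¹·s⁻²) = m⁻¹·s⁻⁴·mol.
Left is m⁻¹·s⁻³·mol; right is m⁻¹·s⁻⁴·mol — different.

No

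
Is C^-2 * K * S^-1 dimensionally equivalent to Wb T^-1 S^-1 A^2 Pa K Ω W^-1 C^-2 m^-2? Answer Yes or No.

Left side:
  C = s·A.
  So C⁻² = s⁻²·A⁻².
  S = kg⁻¹·m⁻²·s³·A².
  So S⁻¹ = kg·m²·s⁻³·A⁻².
  Combining: C⁻²·K·S⁻¹ = (s⁻²·A⁻²) · K · (kg·m²·s⁻³·A⁻²) = kg·m²·s⁻⁵·A⁻⁴·K.
Right side:
  Wb = V·s (flux: a volt is a weber per second),
      = kg·m²·s⁻²·A⁻¹.
  T = Wb/m² (flux density = flux per area),
      = kg·s⁻²·A⁻¹.
  So T⁻¹ = kg⁻¹·s²·A.
  S = 1/Ω (conductance is reciprocal resistance),
      = kg⁻¹·m⁻²·s³·A².
  So S⁻¹ = kg·m²·s⁻³·A⁻².
  Pa = N/m² (pressure = force per area),
      = kg·m⁻¹·s⁻².
  Ω = V/A (resistance = voltage per current),
      = kg·m²·s⁻³·A⁻².
  W = J/s (power = energy per time),
      = kg·m²·s⁻³.
  So W⁻¹ = kg⁻¹·m⁻²·s³.
  C = A·s = s·A (charge = current × time).
  So C⁻² = s⁻²·A⁻².
  Combining: Wb·T⁻¹·S⁻¹·A²·Pa·K·Ω·W⁻¹·C⁻²·m⁻² = (kg·m²·s⁻²·A⁻¹) · (kg⁻¹·s²·A) · (kg·m²·s⁻³·A⁻²) · A² · (kg·m⁻¹·s⁻²) · K · (kg·m²·s⁻³·A⁻²) · (kg⁻¹·m⁻²·s³) · (s⁻²·A⁻²) · m⁻² = kg²·m·s⁻⁷·A⁻⁴·K.
Left is kg·m²·s⁻⁵·A⁻⁴·K; right is kg²·m·s⁻⁷·A⁻⁴·K — different.

No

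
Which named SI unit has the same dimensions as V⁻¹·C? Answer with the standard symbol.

F

V = W/A (potential = power per current),
    = kg·m²·s⁻³·A⁻¹.
So V⁻¹ = kg⁻¹·m⁻²·s³·A.
C = A·s = s·A (charge = current × time).
Combining: V⁻¹·C = (kg⁻¹·m⁻²·s³·A) · (s·A) = kg⁻¹·m⁻²·s⁴·A².
kg⁻¹·m⁻²·s⁴·A² is the base-SI form of the farad.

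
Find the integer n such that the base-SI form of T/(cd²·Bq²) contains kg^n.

1

T = kg·s⁻²·A⁻¹.
Bq = s⁻¹.
So Bq⁻² = s².
Combining: T·cd⁻²·Bq⁻² = (kg·s⁻²·A⁻¹) · cd⁻² · s² = kg·A⁻¹·cd⁻².
The exponent of kg is 1.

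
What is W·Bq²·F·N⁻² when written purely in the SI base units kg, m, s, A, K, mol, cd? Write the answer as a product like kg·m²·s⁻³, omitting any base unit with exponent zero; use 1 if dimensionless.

W = kg·m²·s⁻³.
Bq = s⁻¹.
So Bq² = s⁻².
F = kg⁻¹·m⁻²·s⁴·A².
N = kg·m·s⁻².
So N⁻² = kg⁻²·m⁻²·s⁴.
Combining: W·Bq²·F·N⁻² = (kg·m²·s⁻³) · s⁻² · (kg⁻¹·m⁻²·s⁴·A²) · (kg⁻²·m⁻²·s⁴) = kg⁻²·m⁻²·s³·A².

kg⁻²·m⁻²·s³·A²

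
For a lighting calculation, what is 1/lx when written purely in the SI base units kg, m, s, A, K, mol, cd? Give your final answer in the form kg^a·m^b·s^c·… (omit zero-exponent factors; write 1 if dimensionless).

lx = lm/m² (illuminance = luminous flux per area),
    = m⁻²·cd.
So lx⁻¹ = m²·cd⁻¹.

m²·cd⁻¹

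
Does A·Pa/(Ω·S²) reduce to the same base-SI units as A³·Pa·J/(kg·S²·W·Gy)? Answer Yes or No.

Left side:
  Ω = V/A (resistance = voltage per current),
      = kg·m²·s⁻³·A⁻².
  So Ω⁻¹ = kg⁻¹·m⁻²·s³·A².
  S = 1/Ω (conductance is reciprocal resistance),
      = kg⁻¹·m⁻²·s³·A².
  So S⁻² = kg²·m⁴·s⁻⁶·A⁻⁴.
  Pa = N/m² (pressure = force per area),
      = kg·m⁻¹·s⁻².
  Combining: Ω⁻¹·A·S⁻²·Pa = (kg⁻¹·m⁻²·s³·A²) · A · (kg²·m⁴·s⁻⁶·A⁻⁴) · (kg·m⁻¹·s⁻²) = kg²·m·s⁻⁵·A⁻¹.
Right side:
  S = 1/Ω (conductance is reciprocal resistance),
      = kg⁻¹·m⁻²·s³·A².
  So S⁻² = kg²·m⁴·s⁻⁶·A⁻⁴.
  W = J/s (power = energy per time),
      = kg·m²·s⁻³.
  So W⁻¹ = kg⁻¹·m⁻²·s³.
  Gy = J/kg (absorbed dose = energy per mass),
      = m²·s⁻².
  So Gy⁻¹ = m⁻²·s².
  Pa = N/m² (pressure = force per area),
      = kg·m⁻¹·s⁻².
  J = N·m (work = force × distance),
      = kg·m²·s⁻².
  Combining: kg⁻¹·S⁻²·W⁻¹·A³·Gy⁻¹·Pa·J = kg⁻¹ · (kg²·m⁴·s⁻⁶·A⁻⁴) · (kg⁻¹·m⁻²·s³) · A³ · (m⁻²·s²) · (kg·m⁻¹·s⁻²) · (kg·m²·s⁻²) = kg²·m·s⁻⁵·A⁻¹.
Both reduce to kg²·m·s⁻⁵·A⁻¹.

Yes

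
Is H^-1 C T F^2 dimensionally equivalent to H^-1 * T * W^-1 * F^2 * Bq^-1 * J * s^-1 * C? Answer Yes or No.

No

Left side:
  H = kg·m²·s⁻²·A⁻².
  So H⁻¹ = kg⁻¹·m⁻²·s²·A².
  C = s·A.
  T = kg·s⁻²·A⁻¹.
  F = kg⁻¹·m⁻²·s⁴·A².
  So F² = kg⁻²·m⁻⁴·s⁸·A⁴.
  Combining: H⁻¹·C·T·F² = (kg⁻¹·m⁻²·s²·A²) · (s·A) · (kg·s⁻²·A⁻¹) · (kg⁻²·m⁻⁴·s⁸·A⁴) = kg⁻²·m⁻⁶·s⁹·A⁶.
Right side:
  H = kg·m²·s⁻²·A⁻².
  So H⁻¹ = kg⁻¹·m⁻²·s²·A².
  T = kg·s⁻²·A⁻¹.
  W = kg·m²·s⁻³.
  So W⁻¹ = kg⁻¹·m⁻²·s³.
  F = kg⁻¹·m⁻²·s⁴·A².
  So F² = kg⁻²·m⁻⁴·s⁸·A⁴.
  Bq = s⁻¹.
  So Bq⁻¹ = s.
  J = kg·m²·s⁻².
  C = s·A.
  Combining: H⁻¹·T·W⁻¹·F²·Bq⁻¹·J·s⁻¹·C = (kg⁻¹·m⁻²·s²·A²) · (kg·s⁻²·A⁻¹) · (kg⁻¹·m⁻²·s³) · (kg⁻²·m⁻⁴·s⁸·A⁴) · s · (kg·m²·s⁻²) · s⁻¹ · (s·A) = kg⁻²·m⁻⁶·s¹⁰·A⁶.
Left is kg⁻²·m⁻⁶·s⁹·A⁶; right is kg⁻²·m⁻⁶·s¹⁰·A⁶ — different.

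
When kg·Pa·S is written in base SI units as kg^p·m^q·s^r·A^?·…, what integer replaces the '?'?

2

Pa = N/m² (pressure = force per area),
    = kg·m⁻¹·s⁻².
S = 1/Ω (conductance is reciprocal resistance),
    = kg⁻¹·m⁻²·s³·A².
Combining: kg·Pa·S = kg · (kg·m⁻¹·s⁻²) · (kg⁻¹·m⁻²·s³·A²) = kg·m⁻³·s·A².
The exponent of A is 2.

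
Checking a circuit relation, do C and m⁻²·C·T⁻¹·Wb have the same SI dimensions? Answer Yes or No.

Left side:
  C = A·s = s·A (charge = current × time).
Right side:
  C = s·A.
  T = kg·s⁻²·A⁻¹.
  So T⁻¹ = kg⁻¹·s²·A.
  Wb = kg·m²·s⁻²·A⁻¹.
  Combining: m⁻²·C·T⁻¹·Wb = m⁻² · (s·A) · (kg⁻¹·s²·A) · (kg·m²·s⁻²·A⁻¹) = s·A.
Both reduce to s·A.

Yes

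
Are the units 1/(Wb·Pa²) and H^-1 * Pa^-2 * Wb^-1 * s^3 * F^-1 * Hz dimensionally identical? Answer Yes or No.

Yes

Left side:
  Wb = kg·m²·s⁻²·A⁻¹.
  So Wb⁻¹ = kg⁻¹·m⁻²·s²·A.
  Pa = kg·m⁻¹·s⁻².
  So Pa⁻² = kg⁻²·m²·s⁴.
  Combining: Wb⁻¹·Pa⁻² = (kg⁻¹·m⁻²·s²·A) · (kg⁻²·m²·s⁴) = kg⁻³·s⁶·A.
Right side:
  H = Wb/A (inductance = flux per current),
      = kg·m²·s⁻²·A⁻².
  So H⁻¹ = kg⁻¹·m⁻²·s²·A².
  Pa = N/m² (pressure = force per area),
      = kg·m⁻¹·s⁻².
  So Pa⁻² = kg⁻²·m²·s⁴.
  Wb = V·s (flux: a volt is a weber per second),
      = kg·m²·s⁻²·A⁻¹.
  So Wb⁻¹ = kg⁻¹·m⁻²·s²·A.
  F = C/V (capacitance = charge per voltage),
      = A·s/(kg·m²·s⁻³·A⁻¹) (substituting C and V),
      = kg⁻¹·m⁻²·s⁴·A².
  So F⁻¹ = kg·m²·s⁻⁴·A⁻².
  Hz = 1/s = s⁻¹ (frequency is cycles per second).
  Combining: H⁻¹·Pa⁻²·Wb⁻¹·s³·F⁻¹·Hz = (kg⁻¹·m⁻²·s²·A²) · (kg⁻²·m²·s⁴) · (kg⁻¹·m⁻²·s²·A) · s³ · (kg·m²·s⁻⁴·A⁻²) · s⁻¹ = kg⁻³·s⁶·A.
Both reduce to kg⁻³·s⁶·A.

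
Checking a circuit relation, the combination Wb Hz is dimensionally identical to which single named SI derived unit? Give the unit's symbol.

V

Wb = kg·m²·s⁻²·A⁻¹.
Hz = s⁻¹.
Combining: Wb·Hz = (kg·m²·s⁻²·A⁻¹) · s⁻¹ = kg·m²·s⁻³·A⁻¹.
kg·m²·s⁻³·A⁻¹ is the base-SI form of the volt.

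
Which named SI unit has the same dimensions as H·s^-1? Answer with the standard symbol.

Ω

H = Wb/A (inductance = flux per current),
    = kg·m²·s⁻²·A⁻².
Combining: H·s⁻¹ = (kg·m²·s⁻²·A⁻²) · s⁻¹ = kg·m²·s⁻³·A⁻².
kg·m²·s⁻³·A⁻² is the base-SI form of the ohm.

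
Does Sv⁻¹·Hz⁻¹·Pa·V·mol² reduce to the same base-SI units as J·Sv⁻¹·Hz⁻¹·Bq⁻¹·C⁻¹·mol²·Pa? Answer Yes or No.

No

Left side:
  Sv = J/kg (equivalent dose = energy per mass),
      = m²·s⁻².
  So Sv⁻¹ = m⁻²·s².
  Hz = 1/s = s⁻¹ (frequency is cycles per second).
  So Hz⁻¹ = s.
  Pa = N/m² (pressure = force per area),
      = kg·m⁻¹·s⁻².
  V = W/A (potential = power per current),
      = kg·m²·s⁻³·A⁻¹.
  Combining: Sv⁻¹·Hz⁻¹·Pa·V·mol² = (m⁻²·s²) · s · (kg·m⁻¹·s⁻²) · (kg·m²·s⁻³·A⁻¹) · mol² = kg²·m⁻¹·s⁻²·A⁻¹·mol².
Right side:
  J = N·m (work = force × distance),
      = kg·m²·s⁻².
  Sv = J/kg (equivalent dose = energy per mass),
      = m²·s⁻².
  So Sv⁻¹ = m⁻²·s².
  Hz = 1/s = s⁻¹ (frequency is cycles per second).
  So Hz⁻¹ = s.
  Bq = 1/s = s⁻¹ (activity is decays per second).
  So Bq⁻¹ = s.
  C = A·s = s·A (charge = current × time).
  So C⁻¹ = s⁻¹·A⁻¹.
  Pa = N/m² (pressure = force per area),
      = kg·m⁻¹·s⁻².
  Combining: J·Sv⁻¹·Hz⁻¹·Bq⁻¹·C⁻¹·mol²·Pa = (kg·m²·s⁻²) · (m⁻²·s²) · s · s · (s⁻¹·A⁻¹) · mol² · (kg·m⁻¹·s⁻²) = kg²·m⁻¹·s⁻¹·A⁻¹·mol².
Left is kg²·m⁻¹·s⁻²·A⁻¹·mol²; right is kg²·m⁻¹·s⁻¹·A⁻¹·mol² — different.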